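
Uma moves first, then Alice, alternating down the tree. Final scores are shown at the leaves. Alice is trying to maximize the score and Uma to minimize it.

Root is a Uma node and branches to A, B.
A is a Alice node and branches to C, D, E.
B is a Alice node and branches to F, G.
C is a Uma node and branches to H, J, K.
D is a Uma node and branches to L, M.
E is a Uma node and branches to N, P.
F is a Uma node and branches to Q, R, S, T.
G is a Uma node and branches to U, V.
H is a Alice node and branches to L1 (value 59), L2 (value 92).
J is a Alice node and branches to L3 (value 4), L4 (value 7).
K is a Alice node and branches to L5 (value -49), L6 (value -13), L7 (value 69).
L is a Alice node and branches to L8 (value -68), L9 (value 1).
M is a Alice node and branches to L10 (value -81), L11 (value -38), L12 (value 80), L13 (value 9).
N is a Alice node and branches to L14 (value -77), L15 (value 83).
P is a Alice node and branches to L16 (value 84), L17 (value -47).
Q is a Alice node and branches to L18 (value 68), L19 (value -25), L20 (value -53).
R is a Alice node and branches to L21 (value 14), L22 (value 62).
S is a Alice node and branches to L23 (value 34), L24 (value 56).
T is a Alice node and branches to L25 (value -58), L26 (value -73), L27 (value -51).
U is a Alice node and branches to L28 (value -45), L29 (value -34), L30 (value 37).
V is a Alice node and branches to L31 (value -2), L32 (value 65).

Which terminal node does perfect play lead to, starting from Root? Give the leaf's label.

L30

H (Alice): max(59, 92) = 92
J (Alice): max(4, 7) = 7
K (Alice): max(-49, -13, 69) = 69
C (Uma): min(92, 7, 69) = 7
L (Alice): max(-68, 1) = 1
M (Alice): max(-81, -38, 80, 9) = 80
D (Uma): min(1, 80) = 1
N (Alice): max(-77, 83) = 83
P (Alice): max(84, -47) = 84
E (Uma): min(83, 84) = 83
A (Alice): max(7, 1, 83) = 83
Q (Alice): max(68, -25, -53) = 68
R (Alice): max(14, 62) = 62
S (Alice): max(34, 56) = 56
T (Alice): max(-58, -73, -51) = -51
F (Uma): min(68, 62, 56, -51) = -51
U (Alice): max(-45, -34, 37) = 37
V (Alice): max(-2, 65) = 65
G (Uma): min(37, 65) = 37
B (Alice): max(-51, 37) = 37
Root (Uma): min(83, 37) = 37
At Root, Uma picks B (lowest: 37).
At B, Alice picks G (highest: 37).
At G, Uma picks U (lowest: 37).
At U, Alice picks L30 (highest: 37).
Terminal value 37.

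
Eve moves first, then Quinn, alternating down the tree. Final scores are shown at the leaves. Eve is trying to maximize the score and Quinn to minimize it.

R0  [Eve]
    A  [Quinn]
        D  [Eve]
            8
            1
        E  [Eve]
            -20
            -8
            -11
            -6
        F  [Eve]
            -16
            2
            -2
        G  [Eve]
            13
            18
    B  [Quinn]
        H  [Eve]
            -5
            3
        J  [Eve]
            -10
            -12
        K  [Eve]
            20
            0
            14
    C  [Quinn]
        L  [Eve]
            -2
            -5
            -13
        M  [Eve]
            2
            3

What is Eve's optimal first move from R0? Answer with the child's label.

D (Eve): max(8, 1) = 8
E (Eve): max(-20, -8, -11, -6) = -6
F (Eve): max(-16, 2, -2) = 2
G (Eve): max(13, 18) = 18
A (Quinn): min(8, -6, 2, 18) = -6
H (Eve): max(-5, 3) = 3
J (Eve): max(-10, -12) = -10
K (Eve): max(20, 0, 14) = 20
B (Quinn): min(3, -10, 20) = -10
L (Eve): max(-2, -5, -13) = -2
M (Eve): max(2, 3) = 3
C (Quinn): min(-2, 3) = -2
R0 (Eve): max(-6, -10, -2) = -2
Eve at R0 wants the highest of {A=-6, B=-10, C=-2}, so chooses C.

C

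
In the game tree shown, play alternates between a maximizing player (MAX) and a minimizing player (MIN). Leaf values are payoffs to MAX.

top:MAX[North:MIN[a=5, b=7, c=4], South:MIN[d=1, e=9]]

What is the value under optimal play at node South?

1

South (MIN): min(1, 9) = 1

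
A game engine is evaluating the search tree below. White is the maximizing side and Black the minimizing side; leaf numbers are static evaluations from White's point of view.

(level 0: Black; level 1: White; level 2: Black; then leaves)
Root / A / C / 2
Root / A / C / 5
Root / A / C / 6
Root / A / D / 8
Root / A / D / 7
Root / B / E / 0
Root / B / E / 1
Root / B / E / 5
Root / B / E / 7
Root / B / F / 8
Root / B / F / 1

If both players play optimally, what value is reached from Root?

C (Black): min(2, 5, 6) = 2
D (Black): min(8, 7) = 7
A (White): max(2, 7) = 7
E (Black): min(0, 1, 5, 7) = 0
F (Black): min(8, 1) = 1
B (White): max(0, 1) = 1
Root (Black): min(7, 1) = 1

1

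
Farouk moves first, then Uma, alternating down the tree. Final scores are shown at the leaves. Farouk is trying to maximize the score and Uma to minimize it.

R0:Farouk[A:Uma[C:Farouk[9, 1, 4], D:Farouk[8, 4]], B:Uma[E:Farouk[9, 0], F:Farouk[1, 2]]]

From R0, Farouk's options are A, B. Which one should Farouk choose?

C (Farouk): max(9, 1, 4) = 9
D (Farouk): max(8, 4) = 8
A (Uma): min(9, 8) = 8
E (Farouk): max(9, 0) = 9
F (Farouk): max(1, 2) = 2
B (Uma): min(9, 2) = 2
R0 (Farouk): max(8, 2) = 8
Farouk at R0 wants the highest of {A=8, B=2}, so chooses A.

A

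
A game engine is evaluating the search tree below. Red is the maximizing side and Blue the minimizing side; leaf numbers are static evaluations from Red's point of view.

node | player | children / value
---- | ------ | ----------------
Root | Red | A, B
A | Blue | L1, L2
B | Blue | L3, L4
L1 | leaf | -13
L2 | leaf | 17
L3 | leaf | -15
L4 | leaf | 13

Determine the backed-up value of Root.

A (Blue): min(-13, 17) = -13
B (Blue): min(-15, 13) = -15
Root (Red): max(-13, -15) = -13

-13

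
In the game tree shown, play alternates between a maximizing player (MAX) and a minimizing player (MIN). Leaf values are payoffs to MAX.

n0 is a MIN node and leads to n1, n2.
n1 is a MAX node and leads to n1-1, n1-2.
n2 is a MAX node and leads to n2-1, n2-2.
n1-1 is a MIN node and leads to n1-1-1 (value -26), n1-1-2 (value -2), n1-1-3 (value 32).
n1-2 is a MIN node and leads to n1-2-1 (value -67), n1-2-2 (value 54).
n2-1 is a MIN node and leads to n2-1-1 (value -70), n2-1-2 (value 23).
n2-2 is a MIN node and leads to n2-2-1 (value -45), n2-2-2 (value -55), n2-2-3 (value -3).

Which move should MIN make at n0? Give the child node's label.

n2

n1-1 (MIN): min(-26, -2, 32) = -26
n1-2 (MIN): min(-67, 54) = -67
n1 (MAX): max(-26, -67) = -26
n2-1 (MIN): min(-70, 23) = -70
n2-2 (MIN): min(-45, -55, -3) = -55
n2 (MAX): max(-70, -55) = -55
n0 (MIN): min(-26, -55) = -55
MIN at n0 wants the lowest of {n1=-26, n2=-55}, so chooses n2.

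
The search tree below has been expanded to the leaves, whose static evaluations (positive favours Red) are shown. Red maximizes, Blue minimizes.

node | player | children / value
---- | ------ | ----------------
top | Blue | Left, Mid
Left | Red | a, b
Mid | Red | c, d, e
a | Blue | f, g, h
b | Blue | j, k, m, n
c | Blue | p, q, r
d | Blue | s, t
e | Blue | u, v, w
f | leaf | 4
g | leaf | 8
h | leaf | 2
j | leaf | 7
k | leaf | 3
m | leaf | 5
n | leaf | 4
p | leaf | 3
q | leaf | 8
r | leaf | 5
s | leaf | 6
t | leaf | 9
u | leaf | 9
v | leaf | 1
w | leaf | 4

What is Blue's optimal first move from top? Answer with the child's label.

a (Blue): min(4, 8, 2) = 2
b (Blue): min(7, 3, 5, 4) = 3
Left (Red): max(2, 3) = 3
c (Blue): min(3, 8, 5) = 3
d (Blue): min(6, 9) = 6
e (Blue): min(9, 1, 4) = 1
Mid (Red): max(3, 6, 1) = 6
top (Blue): min(3, 6) = 3
Blue at top wants the lowest of {Left=3, Mid=6}, so chooses Left.

Left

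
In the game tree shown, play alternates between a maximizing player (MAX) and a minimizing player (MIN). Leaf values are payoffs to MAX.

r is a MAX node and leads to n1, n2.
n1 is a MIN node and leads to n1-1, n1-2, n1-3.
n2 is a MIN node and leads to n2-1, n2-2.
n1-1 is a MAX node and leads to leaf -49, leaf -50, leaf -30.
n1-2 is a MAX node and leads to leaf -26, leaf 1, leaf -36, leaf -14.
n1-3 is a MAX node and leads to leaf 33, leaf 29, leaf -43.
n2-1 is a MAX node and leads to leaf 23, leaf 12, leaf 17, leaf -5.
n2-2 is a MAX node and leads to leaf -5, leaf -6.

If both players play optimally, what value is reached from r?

-5

n1-1 (MAX): max(-49, -50, -30) = -30
n1-2 (MAX): max(-26, 1, -36, -14) = 1
n1-3 (MAX): max(33, 29, -43) = 33
n1 (MIN): min(-30, 1, 33) = -30
n2-1 (MAX): max(23, 12, 17, -5) = 23
n2-2 (MAX): max(-5, -6) = -5
n2 (MIN): min(23, -5) = -5
r (MAX): max(-30, -5) = -5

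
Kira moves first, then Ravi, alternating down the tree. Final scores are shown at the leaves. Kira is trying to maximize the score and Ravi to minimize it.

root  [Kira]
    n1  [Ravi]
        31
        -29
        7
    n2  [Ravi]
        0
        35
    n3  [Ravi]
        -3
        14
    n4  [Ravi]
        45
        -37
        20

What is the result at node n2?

n2 (Ravi): min(0, 35) = 0

0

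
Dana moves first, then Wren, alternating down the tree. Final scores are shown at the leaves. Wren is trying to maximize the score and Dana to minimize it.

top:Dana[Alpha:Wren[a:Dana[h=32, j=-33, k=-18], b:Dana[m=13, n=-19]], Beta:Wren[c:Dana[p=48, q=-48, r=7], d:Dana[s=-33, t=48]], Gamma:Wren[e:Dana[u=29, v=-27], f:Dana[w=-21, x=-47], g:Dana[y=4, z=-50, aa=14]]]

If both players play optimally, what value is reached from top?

-33

a (Dana): min(32, -33, -18) = -33
b (Dana): min(13, -19) = -19
Alpha (Wren): max(-33, -19) = -19
c (Dana): min(48, -48, 7) = -48
d (Dana): min(-33, 48) = -33
Beta (Wren): max(-48, -33) = -33
e (Dana): min(29, -27) = -27
f (Dana): min(-21, -47) = -47
g (Dana): min(4, -50, 14) = -50
Gamma (Wren): max(-27, -47, -50) = -27
top (Dana): min(-19, -33, -27) = -33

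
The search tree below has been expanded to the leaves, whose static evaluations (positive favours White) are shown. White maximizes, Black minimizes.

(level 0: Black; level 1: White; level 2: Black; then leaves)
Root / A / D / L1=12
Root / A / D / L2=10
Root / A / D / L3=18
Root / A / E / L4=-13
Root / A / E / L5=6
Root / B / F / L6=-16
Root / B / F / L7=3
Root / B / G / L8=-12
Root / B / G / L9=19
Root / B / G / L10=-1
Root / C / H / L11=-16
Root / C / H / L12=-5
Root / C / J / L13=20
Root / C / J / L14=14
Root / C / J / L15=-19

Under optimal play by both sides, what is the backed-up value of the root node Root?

-16

D (Black): min(12, 10, 18) = 10
E (Black): min(-13, 6) = -13
A (White): max(10, -13) = 10
F (Black): min(-16, 3) = -16
G (Black): min(-12, 19, -1) = -12
B (White): max(-16, -12) = -12
H (Black): min(-16, -5) = -16
J (Black): min(20, 14, -19) = -19
C (White): max(-16, -19) = -16
Root (Black): min(10, -12, -16) = -16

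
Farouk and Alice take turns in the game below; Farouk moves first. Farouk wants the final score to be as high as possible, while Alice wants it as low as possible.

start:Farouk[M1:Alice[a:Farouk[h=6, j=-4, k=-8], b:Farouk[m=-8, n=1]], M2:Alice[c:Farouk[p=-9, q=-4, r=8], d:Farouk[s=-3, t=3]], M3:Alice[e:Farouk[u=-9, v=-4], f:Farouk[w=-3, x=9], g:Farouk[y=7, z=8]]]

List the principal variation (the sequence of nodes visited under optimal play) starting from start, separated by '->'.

a (Farouk): max(6, -4, -8) = 6
b (Farouk): max(-8, 1) = 1
M1 (Alice): min(6, 1) = 1
c (Farouk): max(-9, -4, 8) = 8
d (Farouk): max(-3, 3) = 3
M2 (Alice): min(8, 3) = 3
e (Farouk): max(-9, -4) = -4
f (Farouk): max(-3, 9) = 9
g (Farouk): max(7, 8) = 8
M3 (Alice): min(-4, 9, 8) = -4
start (Farouk): max(1, 3, -4) = 3
At start, Farouk picks M2 (highest: 3).
At M2, Alice picks d (lowest: 3).
At d, Farouk picks t (highest: 3).
Terminal value 3.

start -> M2 -> d -> t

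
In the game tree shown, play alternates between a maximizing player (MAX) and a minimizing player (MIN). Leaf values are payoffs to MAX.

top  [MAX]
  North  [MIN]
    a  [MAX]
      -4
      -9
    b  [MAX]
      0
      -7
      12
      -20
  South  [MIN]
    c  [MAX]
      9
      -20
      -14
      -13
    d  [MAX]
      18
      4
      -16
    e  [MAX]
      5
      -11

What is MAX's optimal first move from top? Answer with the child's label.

South

a (MAX): max(-4, -9) = -4
b (MAX): max(0, -7, 12, -20) = 12
North (MIN): min(-4, 12) = -4
c (MAX): max(9, -20, -14, -13) = 9
d (MAX): max(18, 4, -16) = 18
e (MAX): max(5, -11) = 5
South (MIN): min(9, 18, 5) = 5
top (MAX): max(-4, 5) = 5
MAX at top wants the highest of {North=-4, South=5}, so chooses South.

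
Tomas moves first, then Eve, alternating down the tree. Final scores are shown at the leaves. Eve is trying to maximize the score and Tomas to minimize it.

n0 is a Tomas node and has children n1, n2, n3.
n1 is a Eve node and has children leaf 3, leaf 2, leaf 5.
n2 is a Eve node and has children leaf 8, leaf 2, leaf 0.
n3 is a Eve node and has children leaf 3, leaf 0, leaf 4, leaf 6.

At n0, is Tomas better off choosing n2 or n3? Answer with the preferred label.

n2 (Eve): max(8, 2, 0) = 8
n3 (Eve): max(3, 0, 4, 6) = 6
Tomas prefers the lower value; n2=8, n3=6. n3 is better since 6 < 8.

n3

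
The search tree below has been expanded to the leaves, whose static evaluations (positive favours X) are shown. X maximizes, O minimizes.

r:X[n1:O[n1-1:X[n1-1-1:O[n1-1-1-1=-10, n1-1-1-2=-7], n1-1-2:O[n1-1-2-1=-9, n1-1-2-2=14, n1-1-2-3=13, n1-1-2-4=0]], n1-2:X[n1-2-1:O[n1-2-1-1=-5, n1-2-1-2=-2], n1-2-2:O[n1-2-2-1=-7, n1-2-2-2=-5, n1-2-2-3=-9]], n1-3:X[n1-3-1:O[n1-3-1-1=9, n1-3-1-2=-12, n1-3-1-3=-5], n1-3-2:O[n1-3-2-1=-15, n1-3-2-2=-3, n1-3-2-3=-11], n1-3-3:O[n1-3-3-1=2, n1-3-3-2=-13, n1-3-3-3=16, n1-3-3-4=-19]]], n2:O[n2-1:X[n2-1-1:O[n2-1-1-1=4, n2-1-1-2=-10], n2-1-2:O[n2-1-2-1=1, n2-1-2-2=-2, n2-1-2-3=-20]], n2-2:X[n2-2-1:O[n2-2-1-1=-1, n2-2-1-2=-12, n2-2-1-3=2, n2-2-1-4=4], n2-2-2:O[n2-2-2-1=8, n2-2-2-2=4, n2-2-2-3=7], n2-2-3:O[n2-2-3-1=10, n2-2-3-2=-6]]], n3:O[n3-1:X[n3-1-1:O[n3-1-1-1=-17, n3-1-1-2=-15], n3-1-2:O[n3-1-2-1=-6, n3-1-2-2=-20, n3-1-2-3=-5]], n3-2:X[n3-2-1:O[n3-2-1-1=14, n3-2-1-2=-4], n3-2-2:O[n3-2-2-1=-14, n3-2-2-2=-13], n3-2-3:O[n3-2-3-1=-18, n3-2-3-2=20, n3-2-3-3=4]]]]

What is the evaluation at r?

n1-1-1 (O): min(-10, -7) = -10
n1-1-2 (O): min(-9, 14, 13, 0) = -9
n1-1 (X): max(-10, -9) = -9
n1-2-1 (O): min(-5, -2) = -5
n1-2-2 (O): min(-7, -5, -9) = -9
n1-2 (X): max(-5, -9) = -5
n1-3-1 (O): min(9, -12, -5) = -12
n1-3-2 (O): min(-15, -3, -11) = -15
n1-3-3 (O): min(2, -13, 16, -19) = -19
n1-3 (X): max(-12, -15, -19) = -12
n1 (O): min(-9, -5, -12) = -12
n2-1-1 (O): min(4, -10) = -10
n2-1-2 (O): min(1, -2, -20) = -20
n2-1 (X): max(-10, -20) = -10
n2-2-1 (O): min(-1, -12, 2, 4) = -12
n2-2-2 (O): min(8, 4, 7) = 4
n2-2-3 (O): min(10, -6) = -6
n2-2 (X): max(-12, 4, -6) = 4
n2 (O): min(-10, 4) = -10
n3-1-1 (O): min(-17, -15) = -17
n3-1-2 (O): min(-6, -20, -5) = -20
n3-1 (X): max(-17, -20) = -17
n3-2-1 (O): min(14, -4) = -4
n3-2-2 (O): min(-14, -13) = -14
n3-2-3 (O): min(-18, 20, 4) = -18
n3-2 (X): max(-4, -14, -18) = -4
n3 (O): min(-17, -4) = -17
r (X): max(-12, -10, -17) = -10

-10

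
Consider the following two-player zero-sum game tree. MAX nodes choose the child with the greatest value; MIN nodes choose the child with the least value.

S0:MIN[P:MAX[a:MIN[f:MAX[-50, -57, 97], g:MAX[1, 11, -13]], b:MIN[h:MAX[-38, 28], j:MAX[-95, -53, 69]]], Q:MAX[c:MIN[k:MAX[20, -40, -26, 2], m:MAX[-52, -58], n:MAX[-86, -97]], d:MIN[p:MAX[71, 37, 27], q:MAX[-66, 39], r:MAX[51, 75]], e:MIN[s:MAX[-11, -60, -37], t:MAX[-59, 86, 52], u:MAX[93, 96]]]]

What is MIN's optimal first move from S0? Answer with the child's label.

f (MAX): max(-50, -57, 97) = 97
g (MAX): max(1, 11, -13) = 11
a (MIN): min(97, 11) = 11
h (MAX): max(-38, 28) = 28
j (MAX): max(-95, -53, 69) = 69
b (MIN): min(28, 69) = 28
P (MAX): max(11, 28) = 28
k (MAX): max(20, -40, -26, 2) = 20
m (MAX): max(-52, -58) = -52
n (MAX): max(-86, -97) = -86
c (MIN): min(20, -52, -86) = -86
p (MAX): max(71, 37, 27) = 71
q (MAX): max(-66, 39) = 39
r (MAX): max(51, 75) = 75
d (MIN): min(71, 39, 75) = 39
s (MAX): max(-11, -60, -37) = -11
t (MAX): max(-59, 86, 52) = 86
u (MAX): max(93, 96) = 96
e (MIN): min(-11, 86, 96) = -11
Q (MAX): max(-86, 39, -11) = 39
S0 (MIN): min(28, 39) = 28
MIN at S0 wants the lowest of {P=28, Q=39}, so chooses P.

P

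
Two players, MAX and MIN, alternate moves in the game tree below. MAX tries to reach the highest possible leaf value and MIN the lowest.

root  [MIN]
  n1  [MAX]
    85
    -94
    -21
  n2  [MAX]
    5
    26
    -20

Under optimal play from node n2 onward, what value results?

26

n2 (MAX): max(5, 26, -20) = 26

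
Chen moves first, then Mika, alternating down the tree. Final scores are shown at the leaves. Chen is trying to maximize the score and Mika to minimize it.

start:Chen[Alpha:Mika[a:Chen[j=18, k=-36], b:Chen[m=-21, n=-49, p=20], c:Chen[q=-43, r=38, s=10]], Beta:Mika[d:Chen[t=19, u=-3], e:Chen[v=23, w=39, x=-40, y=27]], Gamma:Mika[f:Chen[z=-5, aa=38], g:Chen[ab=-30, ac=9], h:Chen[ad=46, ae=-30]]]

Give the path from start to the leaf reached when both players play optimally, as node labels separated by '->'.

a (Chen): max(18, -36) = 18
b (Chen): max(-21, -49, 20) = 20
c (Chen): max(-43, 38, 10) = 38
Alpha (Mika): min(18, 20, 38) = 18
d (Chen): max(19, -3) = 19
e (Chen): max(23, 39, -40, 27) = 39
Beta (Mika): min(19, 39) = 19
f (Chen): max(-5, 38) = 38
g (Chen): max(-30, 9) = 9
h (Chen): max(46, -30) = 46
Gamma (Mika): min(38, 9, 46) = 9
start (Chen): max(18, 19, 9) = 19
At start, Chen picks Beta (highest: 19).
At Beta, Mika picks d (lowest: 19).
At d, Chen picks t (highest: 19).
Terminal value 19.

start -> Beta -> d -> t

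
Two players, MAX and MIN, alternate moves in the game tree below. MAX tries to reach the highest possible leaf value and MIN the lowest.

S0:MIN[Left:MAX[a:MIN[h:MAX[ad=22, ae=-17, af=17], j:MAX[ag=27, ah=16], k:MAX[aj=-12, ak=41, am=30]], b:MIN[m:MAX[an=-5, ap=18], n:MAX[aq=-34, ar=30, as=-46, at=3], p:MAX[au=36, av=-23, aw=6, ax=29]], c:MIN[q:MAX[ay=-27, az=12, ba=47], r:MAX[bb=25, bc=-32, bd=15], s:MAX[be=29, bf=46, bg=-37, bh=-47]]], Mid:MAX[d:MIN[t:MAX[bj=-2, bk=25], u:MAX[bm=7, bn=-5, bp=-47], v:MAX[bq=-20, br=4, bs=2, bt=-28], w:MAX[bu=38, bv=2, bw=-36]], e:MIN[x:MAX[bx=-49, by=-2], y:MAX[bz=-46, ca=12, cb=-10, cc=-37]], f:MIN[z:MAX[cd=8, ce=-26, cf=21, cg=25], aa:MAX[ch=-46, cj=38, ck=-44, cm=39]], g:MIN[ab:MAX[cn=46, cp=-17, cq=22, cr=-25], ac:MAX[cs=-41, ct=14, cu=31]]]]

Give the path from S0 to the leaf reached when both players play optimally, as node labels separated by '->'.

h (MAX): max(22, -17, 17) = 22
j (MAX): max(27, 16) = 27
k (MAX): max(-12, 41, 30) = 41
a (MIN): min(22, 27, 41) = 22
m (MAX): max(-5, 18) = 18
n (MAX): max(-34, 30, -46, 3) = 30
p (MAX): max(36, -23, 6, 29) = 36
b (MIN): min(18, 30, 36) = 18
q (MAX): max(-27, 12, 47) = 47
r (MAX): max(25, -32, 15) = 25
s (MAX): max(29, 46, -37, -47) = 46
c (MIN): min(47, 25, 46) = 25
Left (MAX): max(22, 18, 25) = 25
t (MAX): max(-2, 25) = 25
u (MAX): max(7, -5, -47) = 7
v (MAX): max(-20, 4, 2, -28) = 4
w (MAX): max(38, 2, -36) = 38
d (MIN): min(25, 7, 4, 38) = 4
x (MAX): max(-49, -2) = -2
y (MAX): max(-46, 12, -10, -37) = 12
e (MIN): min(-2, 12) = -2
z (MAX): max(8, -26, 21, 25) = 25
aa (MAX): max(-46, 38, -44, 39) = 39
f (MIN): min(25, 39) = 25
ab (MAX): max(46, -17, 22, -25) = 46
ac (MAX): max(-41, 14, 31) = 31
g (MIN): min(46, 31) = 31
Mid (MAX): max(4, -2, 25, 31) = 31
S0 (MIN): min(25, 31) = 25
At S0, MIN picks Left (lowest: 25).
At Left, MAX picks c (highest: 25).
At c, MIN picks r (lowest: 25).
At r, MAX picks bb (highest: 25).
Terminal value 25.

S0 -> Left -> c -> r -> bb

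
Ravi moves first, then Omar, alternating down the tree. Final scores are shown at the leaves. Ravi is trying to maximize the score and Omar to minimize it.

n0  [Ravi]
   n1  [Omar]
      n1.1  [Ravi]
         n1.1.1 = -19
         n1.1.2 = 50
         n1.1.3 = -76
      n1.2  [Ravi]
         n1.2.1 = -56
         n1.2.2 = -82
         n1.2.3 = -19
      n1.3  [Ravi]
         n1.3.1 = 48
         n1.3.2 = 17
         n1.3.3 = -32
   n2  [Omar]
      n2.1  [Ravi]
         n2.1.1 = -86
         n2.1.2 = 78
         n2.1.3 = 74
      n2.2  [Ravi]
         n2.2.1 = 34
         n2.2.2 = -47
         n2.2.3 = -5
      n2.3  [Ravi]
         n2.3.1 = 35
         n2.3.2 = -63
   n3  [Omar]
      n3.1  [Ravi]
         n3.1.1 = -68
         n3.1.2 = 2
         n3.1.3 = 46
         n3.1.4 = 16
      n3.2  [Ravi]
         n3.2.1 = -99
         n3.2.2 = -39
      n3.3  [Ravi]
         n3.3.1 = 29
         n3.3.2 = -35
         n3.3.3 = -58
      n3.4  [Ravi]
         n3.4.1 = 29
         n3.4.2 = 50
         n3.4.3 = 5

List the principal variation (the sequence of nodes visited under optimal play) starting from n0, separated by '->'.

n0 -> n2 -> n2.2 -> n2.2.1

n1.1 (Ravi): max(-19, 50, -76) = 50
n1.2 (Ravi): max(-56, -82, -19) = -19
n1.3 (Ravi): max(48, 17, -32) = 48
n1 (Omar): min(50, -19, 48) = -19
n2.1 (Ravi): max(-86, 78, 74) = 78
n2.2 (Ravi): max(34, -47, -5) = 34
n2.3 (Ravi): max(35, -63) = 35
n2 (Omar): min(78, 34, 35) = 34
n3.1 (Ravi): max(-68, 2, 46, 16) = 46
n3.2 (Ravi): max(-99, -39) = -39
n3.3 (Ravi): max(29, -35, -58) = 29
n3.4 (Ravi): max(29, 50, 5) = 50
n3 (Omar): min(46, -39, 29, 50) = -39
n0 (Ravi): max(-19, 34, -39) = 34
At n0, Ravi picks n2 (highest: 34).
At n2, Omar picks n2.2 (lowest: 34).
At n2.2, Ravi picks n2.2.1 (highest: 34).
Terminal value 34.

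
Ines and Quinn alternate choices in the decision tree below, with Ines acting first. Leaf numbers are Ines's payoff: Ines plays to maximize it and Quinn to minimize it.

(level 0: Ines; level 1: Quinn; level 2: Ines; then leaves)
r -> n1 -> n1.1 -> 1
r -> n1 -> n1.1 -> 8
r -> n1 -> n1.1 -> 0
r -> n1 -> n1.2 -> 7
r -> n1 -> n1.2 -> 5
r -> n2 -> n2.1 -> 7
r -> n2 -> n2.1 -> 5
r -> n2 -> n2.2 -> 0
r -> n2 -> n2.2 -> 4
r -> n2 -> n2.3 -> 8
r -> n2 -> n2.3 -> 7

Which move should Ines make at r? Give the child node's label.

n1

n1.1 (Ines): max(1, 8, 0) = 8
n1.2 (Ines): max(7, 5) = 7
n1 (Quinn): min(8, 7) = 7
n2.1 (Ines): max(7, 5) = 7
n2.2 (Ines): max(0, 4) = 4
n2.3 (Ines): max(8, 7) = 8
n2 (Quinn): min(7, 4, 8) = 4
r (Ines): max(7, 4) = 7
Ines at r wants the highest of {n1=7, n2=4}, so chooses n1.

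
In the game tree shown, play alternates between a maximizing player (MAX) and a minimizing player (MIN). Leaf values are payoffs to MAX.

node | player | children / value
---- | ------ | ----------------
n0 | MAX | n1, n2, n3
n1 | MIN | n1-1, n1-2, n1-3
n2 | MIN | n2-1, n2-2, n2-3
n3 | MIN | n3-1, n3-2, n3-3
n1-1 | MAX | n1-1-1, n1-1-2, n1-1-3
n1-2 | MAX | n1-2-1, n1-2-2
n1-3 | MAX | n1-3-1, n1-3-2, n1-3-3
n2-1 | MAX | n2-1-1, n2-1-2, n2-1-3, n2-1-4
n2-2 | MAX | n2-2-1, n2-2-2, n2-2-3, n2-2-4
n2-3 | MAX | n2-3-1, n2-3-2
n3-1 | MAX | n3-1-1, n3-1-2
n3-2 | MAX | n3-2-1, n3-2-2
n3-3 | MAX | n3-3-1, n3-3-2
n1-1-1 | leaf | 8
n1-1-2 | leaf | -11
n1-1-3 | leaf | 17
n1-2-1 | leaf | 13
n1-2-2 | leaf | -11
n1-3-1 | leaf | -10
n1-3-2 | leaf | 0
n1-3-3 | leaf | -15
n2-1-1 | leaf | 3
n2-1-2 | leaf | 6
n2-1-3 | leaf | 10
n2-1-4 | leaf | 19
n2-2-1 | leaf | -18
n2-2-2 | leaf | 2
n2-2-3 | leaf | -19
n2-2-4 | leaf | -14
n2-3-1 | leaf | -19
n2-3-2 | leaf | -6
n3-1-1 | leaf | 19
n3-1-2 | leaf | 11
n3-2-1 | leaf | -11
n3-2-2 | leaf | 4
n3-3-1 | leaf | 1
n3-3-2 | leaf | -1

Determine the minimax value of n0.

1

n1-1 (MAX): max(8, -11, 17) = 17
n1-2 (MAX): max(13, -11) = 13
n1-3 (MAX): max(-10, 0, -15) = 0
n1 (MIN): min(17, 13, 0) = 0
n2-1 (MAX): max(3, 6, 10, 19) = 19
n2-2 (MAX): max(-18, 2, -19, -14) = 2
n2-3 (MAX): max(-19, -6) = -6
n2 (MIN): min(19, 2, -6) = -6
n3-1 (MAX): max(19, 11) = 19
n3-2 (MAX): max(-11, 4) = 4
n3-3 (MAX): max(1, -1) = 1
n3 (MIN): min(19, 4, 1) = 1
n0 (MAX): max(0, -6, 1) = 1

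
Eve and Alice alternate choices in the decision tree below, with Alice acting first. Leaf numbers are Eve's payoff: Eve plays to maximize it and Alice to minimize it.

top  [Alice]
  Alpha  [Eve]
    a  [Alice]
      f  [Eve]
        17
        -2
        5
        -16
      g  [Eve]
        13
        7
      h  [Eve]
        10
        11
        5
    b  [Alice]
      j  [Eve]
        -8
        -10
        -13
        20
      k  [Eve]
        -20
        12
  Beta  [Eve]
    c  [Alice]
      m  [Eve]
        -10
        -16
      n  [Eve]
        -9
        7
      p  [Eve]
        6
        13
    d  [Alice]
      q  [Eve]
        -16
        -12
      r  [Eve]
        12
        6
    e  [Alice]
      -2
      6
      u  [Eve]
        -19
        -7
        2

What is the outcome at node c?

m (Eve): max(-10, -16) = -10
n (Eve): max(-9, 7) = 7
p (Eve): max(6, 13) = 13
c (Alice): min(-10, 7, 13) = -10

-10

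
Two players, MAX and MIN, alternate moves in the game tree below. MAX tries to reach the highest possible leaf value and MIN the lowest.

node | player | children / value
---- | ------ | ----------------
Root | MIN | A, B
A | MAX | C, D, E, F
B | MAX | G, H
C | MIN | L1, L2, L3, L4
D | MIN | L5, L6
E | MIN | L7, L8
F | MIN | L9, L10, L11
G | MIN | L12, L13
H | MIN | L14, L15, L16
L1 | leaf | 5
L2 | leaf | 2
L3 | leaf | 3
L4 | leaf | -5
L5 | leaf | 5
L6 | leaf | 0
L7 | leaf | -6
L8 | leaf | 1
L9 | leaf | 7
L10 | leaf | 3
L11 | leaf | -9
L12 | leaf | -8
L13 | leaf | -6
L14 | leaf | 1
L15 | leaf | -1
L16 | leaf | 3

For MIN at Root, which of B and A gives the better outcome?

B

G (MIN): min(-8, -6) = -8
H (MIN): min(1, -1, 3) = -1
B (MAX): max(-8, -1) = -1
C (MIN): min(5, 2, 3, -5) = -5
D (MIN): min(5, 0) = 0
E (MIN): min(-6, 1) = -6
F (MIN): min(7, 3, -9) = -9
A (MAX): max(-5, 0, -6, -9) = 0
MIN prefers the lower value; B=-1, A=0. B is better since -1 < 0.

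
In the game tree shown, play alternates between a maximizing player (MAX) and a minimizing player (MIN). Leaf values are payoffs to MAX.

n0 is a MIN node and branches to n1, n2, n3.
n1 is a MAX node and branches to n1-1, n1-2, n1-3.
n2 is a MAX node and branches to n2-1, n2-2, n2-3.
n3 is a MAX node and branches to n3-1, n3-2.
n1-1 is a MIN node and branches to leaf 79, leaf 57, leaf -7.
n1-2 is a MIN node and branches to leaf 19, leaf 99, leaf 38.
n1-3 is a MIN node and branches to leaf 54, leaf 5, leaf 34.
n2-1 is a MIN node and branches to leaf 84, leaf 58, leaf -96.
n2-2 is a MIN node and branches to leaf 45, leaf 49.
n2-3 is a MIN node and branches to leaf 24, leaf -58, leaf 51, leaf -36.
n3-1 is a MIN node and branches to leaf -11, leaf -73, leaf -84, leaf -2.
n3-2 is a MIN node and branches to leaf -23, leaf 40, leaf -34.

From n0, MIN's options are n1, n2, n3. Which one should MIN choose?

n3

n1-1 (MIN): min(79, 57, -7) = -7
n1-2 (MIN): min(19, 99, 38) = 19
n1-3 (MIN): min(54, 5, 34) = 5
n1 (MAX): max(-7, 19, 5) = 19
n2-1 (MIN): min(84, 58, -96) = -96
n2-2 (MIN): min(45, 49) = 45
n2-3 (MIN): min(24, -58, 51, -36) = -58
n2 (MAX): max(-96, 45, -58) = 45
n3-1 (MIN): min(-11, -73, -84, -2) = -84
n3-2 (MIN): min(-23, 40, -34) = -34
n3 (MAX): max(-84, -34) = -34
n0 (MIN): min(19, 45, -34) = -34
MIN at n0 wants the lowest of {n1=19, n2=45, n3=-34}, so chooses n3.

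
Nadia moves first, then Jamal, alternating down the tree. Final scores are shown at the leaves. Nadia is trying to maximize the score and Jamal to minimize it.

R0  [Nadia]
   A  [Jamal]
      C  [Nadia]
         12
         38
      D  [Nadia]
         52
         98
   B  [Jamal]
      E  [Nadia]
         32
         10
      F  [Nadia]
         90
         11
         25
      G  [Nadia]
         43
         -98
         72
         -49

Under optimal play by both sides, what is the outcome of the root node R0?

38

C (Nadia): max(12, 38) = 38
D (Nadia): max(52, 98) = 98
A (Jamal): min(38, 98) = 38
E (Nadia): max(32, 10) = 32
F (Nadia): max(90, 11, 25) = 90
G (Nadia): max(43, -98, 72, -49) = 72
B (Jamal): min(32, 90, 72) = 32
R0 (Nadia): max(38, 32) = 38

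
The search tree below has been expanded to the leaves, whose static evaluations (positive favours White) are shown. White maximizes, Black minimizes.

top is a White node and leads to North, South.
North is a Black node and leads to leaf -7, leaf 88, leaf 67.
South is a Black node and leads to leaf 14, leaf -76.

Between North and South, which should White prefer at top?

North (Black): min(-7, 88, 67) = -7
South (Black): min(14, -76) = -76
White prefers the higher value; North=-7, South=-76. North is better since -7 > -76.

North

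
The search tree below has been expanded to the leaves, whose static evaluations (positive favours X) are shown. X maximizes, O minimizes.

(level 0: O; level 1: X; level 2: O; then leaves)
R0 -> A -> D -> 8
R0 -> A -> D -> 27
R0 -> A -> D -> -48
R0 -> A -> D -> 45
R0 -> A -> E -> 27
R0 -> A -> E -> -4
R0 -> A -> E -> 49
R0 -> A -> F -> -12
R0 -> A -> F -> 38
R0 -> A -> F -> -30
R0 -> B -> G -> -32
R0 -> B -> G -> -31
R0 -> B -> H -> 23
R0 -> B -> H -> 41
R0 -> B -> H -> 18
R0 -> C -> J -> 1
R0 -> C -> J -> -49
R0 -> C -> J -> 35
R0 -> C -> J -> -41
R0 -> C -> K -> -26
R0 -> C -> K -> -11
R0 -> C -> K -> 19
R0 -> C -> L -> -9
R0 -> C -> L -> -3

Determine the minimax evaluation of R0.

-9

D (O): min(8, 27, -48, 45) = -48
E (O): min(27, -4, 49) = -4
F (O): min(-12, 38, -30) = -30
A (X): max(-48, -4, -30) = -4
G (O): min(-32, -31) = -32
H (O): min(23, 41, 18) = 18
B (X): max(-32, 18) = 18
J (O): min(1, -49, 35, -41) = -49
K (O): min(-26, -11, 19) = -26
L (O): min(-9, -3) = -9
C (X): max(-49, -26, -9) = -9
R0 (O): min(-4, 18, -9) = -9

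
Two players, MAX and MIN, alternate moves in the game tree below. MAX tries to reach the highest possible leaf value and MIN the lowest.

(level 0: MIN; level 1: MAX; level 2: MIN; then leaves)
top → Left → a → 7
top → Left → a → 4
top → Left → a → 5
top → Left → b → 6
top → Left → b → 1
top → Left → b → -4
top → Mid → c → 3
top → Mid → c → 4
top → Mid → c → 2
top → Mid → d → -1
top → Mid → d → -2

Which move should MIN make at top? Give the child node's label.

Mid

a (MIN): min(7, 4, 5) = 4
b (MIN): min(6, 1, -4) = -4
Left (MAX): max(4, -4) = 4
c (MIN): min(3, 4, 2) = 2
d (MIN): min(-1, -2) = -2
Mid (MAX): max(2, -2) = 2
top (MIN): min(4, 2) = 2
MIN at top wants the lowest of {Left=4, Mid=2}, so chooses Mid.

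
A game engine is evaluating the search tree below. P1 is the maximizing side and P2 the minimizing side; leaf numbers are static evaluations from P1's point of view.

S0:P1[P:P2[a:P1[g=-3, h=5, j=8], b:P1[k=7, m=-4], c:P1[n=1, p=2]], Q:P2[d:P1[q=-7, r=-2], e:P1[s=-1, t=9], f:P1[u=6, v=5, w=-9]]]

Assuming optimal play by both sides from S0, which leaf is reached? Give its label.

p

a (P1): max(-3, 5, 8) = 8
b (P1): max(7, -4) = 7
c (P1): max(1, 2) = 2
P (P2): min(8, 7, 2) = 2
d (P1): max(-7, -2) = -2
e (P1): max(-1, 9) = 9
f (P1): max(6, 5, -9) = 6
Q (P2): min(-2, 9, 6) = -2
S0 (P1): max(2, -2) = 2
At S0, P1 picks P (highest: 2).
At P, P2 picks c (lowest: 2).
At c, P1 picks p (highest: 2).
Terminal value 2.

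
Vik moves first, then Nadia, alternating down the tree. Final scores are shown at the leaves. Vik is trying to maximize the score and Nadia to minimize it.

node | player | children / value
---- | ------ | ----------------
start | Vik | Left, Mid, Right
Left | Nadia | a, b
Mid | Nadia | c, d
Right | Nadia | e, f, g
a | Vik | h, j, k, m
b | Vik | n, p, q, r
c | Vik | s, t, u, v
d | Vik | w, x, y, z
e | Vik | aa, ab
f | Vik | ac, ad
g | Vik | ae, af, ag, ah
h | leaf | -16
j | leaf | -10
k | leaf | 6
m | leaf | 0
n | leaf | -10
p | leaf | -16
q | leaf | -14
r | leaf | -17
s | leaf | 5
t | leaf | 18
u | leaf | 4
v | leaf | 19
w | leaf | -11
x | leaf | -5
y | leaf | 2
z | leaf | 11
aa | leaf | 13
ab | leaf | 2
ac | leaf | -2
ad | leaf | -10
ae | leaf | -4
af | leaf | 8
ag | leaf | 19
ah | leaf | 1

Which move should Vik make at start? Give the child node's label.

Mid

a (Vik): max(-16, -10, 6, 0) = 6
b (Vik): max(-10, -16, -14, -17) = -10
Left (Nadia): min(6, -10) = -10
c (Vik): max(5, 18, 4, 19) = 19
d (Vik): max(-11, -5, 2, 11) = 11
Mid (Nadia): min(19, 11) = 11
e (Vik): max(13, 2) = 13
f (Vik): max(-2, -10) = -2
g (Vik): max(-4, 8, 19, 1) = 19
Right (Nadia): min(13, -2, 19) = -2
start (Vik): max(-10, 11, -2) = 11
Vik at start wants the highest of {Left=-10, Mid=11, Right=-2}, so chooses Mid.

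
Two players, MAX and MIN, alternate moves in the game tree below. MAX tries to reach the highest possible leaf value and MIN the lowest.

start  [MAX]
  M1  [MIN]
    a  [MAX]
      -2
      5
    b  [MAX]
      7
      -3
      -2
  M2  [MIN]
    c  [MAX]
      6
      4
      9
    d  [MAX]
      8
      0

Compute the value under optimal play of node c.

9

c (MAX): max(6, 4, 9) = 9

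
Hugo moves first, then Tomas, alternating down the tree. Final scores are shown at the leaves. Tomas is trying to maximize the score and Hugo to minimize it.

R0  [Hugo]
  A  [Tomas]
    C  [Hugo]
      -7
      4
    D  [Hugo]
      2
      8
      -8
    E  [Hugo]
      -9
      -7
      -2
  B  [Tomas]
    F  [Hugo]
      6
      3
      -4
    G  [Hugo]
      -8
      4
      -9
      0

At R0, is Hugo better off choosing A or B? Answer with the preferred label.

C (Hugo): min(-7, 4) = -7
D (Hugo): min(2, 8, -8) = -8
E (Hugo): min(-9, -7, -2) = -9
A (Tomas): max(-7, -8, -9) = -7
F (Hugo): min(6, 3, -4) = -4
G (Hugo): min(-8, 4, -9, 0) = -9
B (Tomas): max(-4, -9) = -4
Hugo prefers the lower value; A=-7, B=-4. A is better since -7 < -4.

A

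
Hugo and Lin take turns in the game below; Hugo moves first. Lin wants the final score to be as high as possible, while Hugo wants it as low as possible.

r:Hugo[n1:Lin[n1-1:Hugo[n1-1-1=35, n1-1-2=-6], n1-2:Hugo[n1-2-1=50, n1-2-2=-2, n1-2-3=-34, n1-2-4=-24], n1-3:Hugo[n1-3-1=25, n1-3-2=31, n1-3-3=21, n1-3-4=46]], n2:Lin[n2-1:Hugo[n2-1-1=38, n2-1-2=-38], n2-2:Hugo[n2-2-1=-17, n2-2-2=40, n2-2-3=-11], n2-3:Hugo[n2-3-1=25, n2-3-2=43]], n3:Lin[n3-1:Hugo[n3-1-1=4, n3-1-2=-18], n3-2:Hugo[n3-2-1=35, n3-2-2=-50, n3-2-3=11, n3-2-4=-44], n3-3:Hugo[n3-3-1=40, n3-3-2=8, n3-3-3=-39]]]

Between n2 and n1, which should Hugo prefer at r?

n1

n2-1 (Hugo): min(38, -38) = -38
n2-2 (Hugo): min(-17, 40, -11) = -17
n2-3 (Hugo): min(25, 43) = 25
n2 (Lin): max(-38, -17, 25) = 25
n1-1 (Hugo): min(35, -6) = -6
n1-2 (Hugo): min(50, -2, -34, -24) = -34
n1-3 (Hugo): min(25, 31, 21, 46) = 21
n1 (Lin): max(-6, -34, 21) = 21
Hugo prefers the lower value; n2=25, n1=21. n1 is better since 21 < 25.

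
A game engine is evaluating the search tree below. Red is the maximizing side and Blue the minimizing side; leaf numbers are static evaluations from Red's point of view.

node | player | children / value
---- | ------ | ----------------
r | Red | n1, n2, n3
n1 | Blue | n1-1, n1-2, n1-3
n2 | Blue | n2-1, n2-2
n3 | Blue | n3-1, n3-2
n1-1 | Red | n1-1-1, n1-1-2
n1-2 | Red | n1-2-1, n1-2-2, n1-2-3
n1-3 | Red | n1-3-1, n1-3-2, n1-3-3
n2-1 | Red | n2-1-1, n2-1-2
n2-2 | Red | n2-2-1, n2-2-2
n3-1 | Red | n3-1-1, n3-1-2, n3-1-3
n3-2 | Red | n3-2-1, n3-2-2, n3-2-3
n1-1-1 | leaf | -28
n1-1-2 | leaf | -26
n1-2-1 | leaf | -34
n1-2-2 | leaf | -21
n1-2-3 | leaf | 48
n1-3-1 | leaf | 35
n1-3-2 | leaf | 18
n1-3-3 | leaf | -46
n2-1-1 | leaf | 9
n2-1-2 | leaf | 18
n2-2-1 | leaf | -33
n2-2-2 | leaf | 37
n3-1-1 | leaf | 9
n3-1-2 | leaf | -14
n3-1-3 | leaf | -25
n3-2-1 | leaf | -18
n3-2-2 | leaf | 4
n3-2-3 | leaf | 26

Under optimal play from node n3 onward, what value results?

n3-1 (Red): max(9, -14, -25) = 9
n3-2 (Red): max(-18, 4, 26) = 26
n3 (Blue): min(9, 26) = 9

9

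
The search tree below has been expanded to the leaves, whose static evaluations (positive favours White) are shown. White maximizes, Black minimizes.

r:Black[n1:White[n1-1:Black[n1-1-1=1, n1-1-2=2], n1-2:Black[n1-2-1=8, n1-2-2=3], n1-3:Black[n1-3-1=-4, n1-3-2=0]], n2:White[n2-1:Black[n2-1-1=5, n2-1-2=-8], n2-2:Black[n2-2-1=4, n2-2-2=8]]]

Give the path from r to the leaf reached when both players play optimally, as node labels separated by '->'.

r -> n1 -> n1-2 -> n1-2-2

n1-1 (Black): min(1, 2) = 1
n1-2 (Black): min(8, 3) = 3
n1-3 (Black): min(-4, 0) = -4
n1 (White): max(1, 3, -4) = 3
n2-1 (Black): min(5, -8) = -8
n2-2 (Black): min(4, 8) = 4
n2 (White): max(-8, 4) = 4
r (Black): min(3, 4) = 3
At r, Black picks n1 (lowest: 3).
At n1, White picks n1-2 (highest: 3).
At n1-2, Black picks n1-2-2 (lowest: 3).
Terminal value 3.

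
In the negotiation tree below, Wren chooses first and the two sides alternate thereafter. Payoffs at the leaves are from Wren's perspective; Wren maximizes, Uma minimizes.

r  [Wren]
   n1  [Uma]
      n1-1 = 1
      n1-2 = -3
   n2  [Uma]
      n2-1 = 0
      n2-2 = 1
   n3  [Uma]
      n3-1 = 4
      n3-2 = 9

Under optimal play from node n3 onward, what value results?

4

n3 (Uma): min(4, 9) = 4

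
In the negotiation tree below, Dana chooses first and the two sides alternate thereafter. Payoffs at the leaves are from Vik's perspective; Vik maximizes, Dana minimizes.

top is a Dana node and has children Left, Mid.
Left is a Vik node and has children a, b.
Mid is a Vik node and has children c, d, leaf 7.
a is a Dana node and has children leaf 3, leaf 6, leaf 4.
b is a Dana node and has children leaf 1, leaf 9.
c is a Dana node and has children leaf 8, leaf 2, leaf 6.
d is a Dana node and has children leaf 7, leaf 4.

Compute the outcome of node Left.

3

a (Dana): min(3, 6, 4) = 3
b (Dana): min(1, 9) = 1
Left (Vik): max(3, 1) = 3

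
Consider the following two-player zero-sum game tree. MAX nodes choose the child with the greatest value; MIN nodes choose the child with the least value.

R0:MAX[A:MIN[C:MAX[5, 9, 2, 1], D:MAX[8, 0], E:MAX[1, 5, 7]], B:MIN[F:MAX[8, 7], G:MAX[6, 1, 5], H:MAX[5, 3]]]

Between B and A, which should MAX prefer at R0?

F (MAX): max(8, 7) = 8
G (MAX): max(6, 1, 5) = 6
H (MAX): max(5, 3) = 5
B (MIN): min(8, 6, 5) = 5
C (MAX): max(5, 9, 2, 1) = 9
D (MAX): max(8, 0) = 8
E (MAX): max(1, 5, 7) = 7
A (MIN): min(9, 8, 7) = 7
MAX prefers the higher value; B=5, A=7. A is better since 7 > 5.

A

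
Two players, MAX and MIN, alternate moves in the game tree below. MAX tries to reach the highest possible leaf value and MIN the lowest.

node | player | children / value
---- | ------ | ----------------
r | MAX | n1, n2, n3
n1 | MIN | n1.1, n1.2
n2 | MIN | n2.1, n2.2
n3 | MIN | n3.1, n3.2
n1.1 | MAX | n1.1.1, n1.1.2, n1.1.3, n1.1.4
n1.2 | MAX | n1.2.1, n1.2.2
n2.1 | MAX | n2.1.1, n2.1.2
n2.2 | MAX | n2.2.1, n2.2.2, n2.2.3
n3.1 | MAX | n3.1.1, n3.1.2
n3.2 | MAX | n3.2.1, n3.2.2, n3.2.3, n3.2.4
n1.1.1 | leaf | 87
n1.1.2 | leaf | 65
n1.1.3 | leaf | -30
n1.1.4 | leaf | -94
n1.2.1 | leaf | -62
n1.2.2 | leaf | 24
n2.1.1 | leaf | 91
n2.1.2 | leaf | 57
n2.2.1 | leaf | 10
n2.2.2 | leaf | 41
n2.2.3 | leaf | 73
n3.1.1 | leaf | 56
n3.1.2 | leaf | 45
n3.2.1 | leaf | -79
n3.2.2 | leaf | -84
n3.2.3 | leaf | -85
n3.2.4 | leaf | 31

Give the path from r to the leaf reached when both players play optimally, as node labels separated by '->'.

n1.1 (MAX): max(87, 65, -30, -94) = 87
n1.2 (MAX): max(-62, 24) = 24
n1 (MIN): min(87, 24) = 24
n2.1 (MAX): max(91, 57) = 91
n2.2 (MAX): max(10, 41, 73) = 73
n2 (MIN): min(91, 73) = 73
n3.1 (MAX): max(56, 45) = 56
n3.2 (MAX): max(-79, -84, -85, 31) = 31
n3 (MIN): min(56, 31) = 31
r (MAX): max(24, 73, 31) = 73
At r, MAX picks n2 (highest: 73).
At n2, MIN picks n2.2 (lowest: 73).
At n2.2, MAX picks n2.2.3 (highest: 73).
Terminal value 73.

r -> n2 -> n2.2 -> n2.2.3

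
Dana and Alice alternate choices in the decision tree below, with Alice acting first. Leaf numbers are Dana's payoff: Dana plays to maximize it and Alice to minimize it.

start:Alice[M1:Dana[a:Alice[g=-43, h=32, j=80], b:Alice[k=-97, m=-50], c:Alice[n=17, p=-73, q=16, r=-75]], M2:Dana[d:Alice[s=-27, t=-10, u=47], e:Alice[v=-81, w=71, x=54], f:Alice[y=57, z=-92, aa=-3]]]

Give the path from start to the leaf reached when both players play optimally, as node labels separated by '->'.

start -> M1 -> a -> g

a (Alice): min(-43, 32, 80) = -43
b (Alice): min(-97, -50) = -97
c (Alice): min(17, -73, 16, -75) = -75
M1 (Dana): max(-43, -97, -75) = -43
d (Alice): min(-27, -10, 47) = -27
e (Alice): min(-81, 71, 54) = -81
f (Alice): min(57, -92, -3) = -92
M2 (Dana): max(-27, -81, -92) = -27
start (Alice): min(-43, -27) = -43
At start, Alice picks M1 (lowest: -43).
At M1, Dana picks a (highest: -43).
At a, Alice picks g (lowest: -43).
Terminal value -43.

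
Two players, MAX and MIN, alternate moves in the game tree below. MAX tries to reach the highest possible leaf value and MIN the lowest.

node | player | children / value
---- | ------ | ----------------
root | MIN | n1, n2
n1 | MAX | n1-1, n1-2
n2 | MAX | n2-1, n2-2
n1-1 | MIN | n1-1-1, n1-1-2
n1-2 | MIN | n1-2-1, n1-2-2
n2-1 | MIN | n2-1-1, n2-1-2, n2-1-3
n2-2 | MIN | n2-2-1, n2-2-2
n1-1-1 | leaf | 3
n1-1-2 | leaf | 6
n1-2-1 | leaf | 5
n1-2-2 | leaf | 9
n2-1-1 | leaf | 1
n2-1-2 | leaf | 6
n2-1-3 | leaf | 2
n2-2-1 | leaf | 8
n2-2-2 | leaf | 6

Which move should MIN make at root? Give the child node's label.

n1-1 (MIN): min(3, 6) = 3
n1-2 (MIN): min(5, 9) = 5
n1 (MAX): max(3, 5) = 5
n2-1 (MIN): min(1, 6, 2) = 1
n2-2 (MIN): min(8, 6) = 6
n2 (MAX): max(1, 6) = 6
root (MIN): min(5, 6) = 5
MIN at root wants the lowest of {n1=5, n2=6}, so chooses n1.

n1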